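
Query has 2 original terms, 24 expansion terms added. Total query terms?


Original terms: 2
Expansion terms: 24
Total = 2 + 24 = 26

26


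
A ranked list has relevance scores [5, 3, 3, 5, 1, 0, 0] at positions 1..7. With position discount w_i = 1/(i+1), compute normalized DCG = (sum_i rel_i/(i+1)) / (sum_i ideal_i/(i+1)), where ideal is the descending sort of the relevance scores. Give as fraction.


Position discount weights w_i = 1/(i+1) for i=1..7:
Weights = [1/2, 1/3, 1/4, 1/5, 1/6, 1/7, 1/8]
Actual relevance: [5, 3, 3, 5, 1, 0, 0]
DCG = 5/2 + 3/3 + 3/4 + 5/5 + 1/6 + 0/7 + 0/8 = 65/12
Ideal relevance (sorted desc): [5, 5, 3, 3, 1, 0, 0]
Ideal DCG = 5/2 + 5/3 + 3/4 + 3/5 + 1/6 + 0/7 + 0/8 = 341/60
nDCG = DCG / ideal_DCG = 65/12 / 341/60 = 325/341

325/341


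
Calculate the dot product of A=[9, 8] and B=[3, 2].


Dot product = sum of element-wise products
A[0]*B[0] = 9*3 = 27
A[1]*B[1] = 8*2 = 16
Sum = 27 + 16 = 43

43


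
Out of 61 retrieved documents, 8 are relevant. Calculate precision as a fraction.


Precision = relevant_retrieved / total_retrieved
= 8 / 61
= 8 / (8 + 53)
= 8/61

8/61


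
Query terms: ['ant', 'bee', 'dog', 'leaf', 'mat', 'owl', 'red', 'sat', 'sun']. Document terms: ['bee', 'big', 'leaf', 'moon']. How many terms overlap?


Query terms: ['ant', 'bee', 'dog', 'leaf', 'mat', 'owl', 'red', 'sat', 'sun']
Document terms: ['bee', 'big', 'leaf', 'moon']
Common terms: ['bee', 'leaf']
Overlap count = 2

2


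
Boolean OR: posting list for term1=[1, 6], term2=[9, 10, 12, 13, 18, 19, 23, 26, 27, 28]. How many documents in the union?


Boolean OR: find union of posting lists
term1 docs: [1, 6]
term2 docs: [9, 10, 12, 13, 18, 19, 23, 26, 27, 28]
Union: [1, 6, 9, 10, 12, 13, 18, 19, 23, 26, 27, 28]
|union| = 12

12


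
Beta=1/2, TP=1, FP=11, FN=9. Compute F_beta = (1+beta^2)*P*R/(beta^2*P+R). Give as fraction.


P = TP/(TP+FP) = 1/12 = 1/12
R = TP/(TP+FN) = 1/10 = 1/10
beta^2 = 1/2^2 = 1/4
(1 + beta^2) = 5/4
Numerator = (1+beta^2)*P*R = 1/96
Denominator = beta^2*P + R = 1/48 + 1/10 = 29/240
F_beta = 5/58

5/58


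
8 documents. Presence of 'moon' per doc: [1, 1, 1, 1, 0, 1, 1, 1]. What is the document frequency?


Checking each document for 'moon':
Doc 1: present
Doc 2: present
Doc 3: present
Doc 4: present
Doc 5: absent
Doc 6: present
Doc 7: present
Doc 8: present
df = sum of presences = 1 + 1 + 1 + 1 + 0 + 1 + 1 + 1 = 7

7


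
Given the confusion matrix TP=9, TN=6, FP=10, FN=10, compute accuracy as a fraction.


Accuracy = (TP + TN) / (TP + TN + FP + FN)
TP + TN = 9 + 6 = 15
Total = 9 + 6 + 10 + 10 = 35
Accuracy = 15 / 35 = 3/7

3/7


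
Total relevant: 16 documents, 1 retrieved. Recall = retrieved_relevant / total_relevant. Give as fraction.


Recall = retrieved_relevant / total_relevant
= 1 / 16
= 1 / (1 + 15)
= 1/16

1/16


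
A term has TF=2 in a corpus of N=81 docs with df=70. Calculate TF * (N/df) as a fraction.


TF * (N/df)
= 2 * (81/70)
= 2 * 81/70
= 81/35

81/35


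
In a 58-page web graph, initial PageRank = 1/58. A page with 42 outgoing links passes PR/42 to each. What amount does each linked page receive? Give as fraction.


Initial PR = 1/58 = 1/58
Outlinks = 42
Contribution per link = PR / outlinks
= 1/58 / 42
= 1/2436

1/2436


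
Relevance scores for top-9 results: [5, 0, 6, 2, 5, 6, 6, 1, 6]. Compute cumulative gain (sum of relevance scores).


Cumulative Gain = sum of relevance scores
Position 1: rel=5, running sum=5
Position 2: rel=0, running sum=5
Position 3: rel=6, running sum=11
Position 4: rel=2, running sum=13
Position 5: rel=5, running sum=18
Position 6: rel=6, running sum=24
Position 7: rel=6, running sum=30
Position 8: rel=1, running sum=31
Position 9: rel=6, running sum=37
CG = 37

37


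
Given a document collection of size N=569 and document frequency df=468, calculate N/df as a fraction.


IDF ratio = N / df
= 569 / 468
= 569/468

569/468


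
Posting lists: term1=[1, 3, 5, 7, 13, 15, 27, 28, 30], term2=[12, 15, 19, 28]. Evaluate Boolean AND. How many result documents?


Boolean AND: find intersection of posting lists
term1 docs: [1, 3, 5, 7, 13, 15, 27, 28, 30]
term2 docs: [12, 15, 19, 28]
Intersection: [15, 28]
|intersection| = 2

2


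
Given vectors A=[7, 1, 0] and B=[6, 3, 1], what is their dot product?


Dot product = sum of element-wise products
A[0]*B[0] = 7*6 = 42
A[1]*B[1] = 1*3 = 3
A[2]*B[2] = 0*1 = 0
Sum = 42 + 3 + 0 = 45

45


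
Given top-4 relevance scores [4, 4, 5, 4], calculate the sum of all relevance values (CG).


Cumulative Gain = sum of relevance scores
Position 1: rel=4, running sum=4
Position 2: rel=4, running sum=8
Position 3: rel=5, running sum=13
Position 4: rel=4, running sum=17
CG = 17

17


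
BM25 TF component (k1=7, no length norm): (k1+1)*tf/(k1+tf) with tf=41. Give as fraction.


BM25 TF component = (k1+1)*tf / (k1+tf)
k1 = 7, tf = 41
Numerator = (7+1)*41 = 328
Denominator = 7 + 41 = 48
= 328/48 = 41/6

41/6


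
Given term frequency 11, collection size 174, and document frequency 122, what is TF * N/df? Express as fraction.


TF * (N/df)
= 11 * (174/122)
= 11 * 87/61
= 957/61

957/61


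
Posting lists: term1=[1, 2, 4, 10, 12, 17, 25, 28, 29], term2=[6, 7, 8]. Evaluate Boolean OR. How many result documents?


Boolean OR: find union of posting lists
term1 docs: [1, 2, 4, 10, 12, 17, 25, 28, 29]
term2 docs: [6, 7, 8]
Union: [1, 2, 4, 6, 7, 8, 10, 12, 17, 25, 28, 29]
|union| = 12

12


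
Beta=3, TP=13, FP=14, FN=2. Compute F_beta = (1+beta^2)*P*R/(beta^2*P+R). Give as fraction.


P = TP/(TP+FP) = 13/27 = 13/27
R = TP/(TP+FN) = 13/15 = 13/15
beta^2 = 3^2 = 9
(1 + beta^2) = 10
Numerator = (1+beta^2)*P*R = 338/81
Denominator = beta^2*P + R = 13/3 + 13/15 = 26/5
F_beta = 65/81

65/81


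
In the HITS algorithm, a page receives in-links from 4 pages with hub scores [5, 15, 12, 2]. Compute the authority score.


Authority = sum of hub scores of in-linkers
In-link 1: hub score = 5
In-link 2: hub score = 15
In-link 3: hub score = 12
In-link 4: hub score = 2
Authority = 5 + 15 + 12 + 2 = 34

34


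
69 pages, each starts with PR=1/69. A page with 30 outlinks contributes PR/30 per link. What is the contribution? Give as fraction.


Initial PR = 1/69 = 1/69
Outlinks = 30
Contribution per link = PR / outlinks
= 1/69 / 30
= 1/2070

1/2070


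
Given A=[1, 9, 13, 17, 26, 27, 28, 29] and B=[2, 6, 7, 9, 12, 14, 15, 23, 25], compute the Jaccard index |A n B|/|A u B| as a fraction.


A intersect B = [9]
|A intersect B| = 1
A union B = [1, 2, 6, 7, 9, 12, 13, 14, 15, 17, 23, 25, 26, 27, 28, 29]
|A union B| = 16
Jaccard = 1/16 = 1/16

1/16


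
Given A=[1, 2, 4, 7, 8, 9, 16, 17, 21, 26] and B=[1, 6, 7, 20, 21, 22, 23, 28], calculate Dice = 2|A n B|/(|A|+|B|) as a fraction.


A intersect B = [1, 7, 21]
|A intersect B| = 3
|A| = 10, |B| = 8
Dice = 2*3 / (10+8)
= 6 / 18 = 1/3

1/3


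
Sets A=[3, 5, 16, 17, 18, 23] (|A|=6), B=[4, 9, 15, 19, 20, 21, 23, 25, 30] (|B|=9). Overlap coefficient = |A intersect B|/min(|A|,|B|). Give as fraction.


A intersect B = [23]
|A intersect B| = 1
min(|A|, |B|) = min(6, 9) = 6
Overlap = 1 / 6 = 1/6

1/6


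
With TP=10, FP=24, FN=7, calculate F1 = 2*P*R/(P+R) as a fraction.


F1 = 2 * P * R / (P + R)
P = TP/(TP+FP) = 10/34 = 5/17
R = TP/(TP+FN) = 10/17 = 10/17
2 * P * R = 2 * 5/17 * 10/17 = 100/289
P + R = 5/17 + 10/17 = 15/17
F1 = 100/289 / 15/17 = 20/51

20/51


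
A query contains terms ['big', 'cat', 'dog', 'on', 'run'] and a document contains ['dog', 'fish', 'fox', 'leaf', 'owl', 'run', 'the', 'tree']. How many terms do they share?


Query terms: ['big', 'cat', 'dog', 'on', 'run']
Document terms: ['dog', 'fish', 'fox', 'leaf', 'owl', 'run', 'the', 'tree']
Common terms: ['dog', 'run']
Overlap count = 2

2


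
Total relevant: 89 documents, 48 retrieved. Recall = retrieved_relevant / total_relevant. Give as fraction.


Recall = retrieved_relevant / total_relevant
= 48 / 89
= 48 / (48 + 41)
= 48/89

48/89


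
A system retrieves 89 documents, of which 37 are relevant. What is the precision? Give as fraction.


Precision = relevant_retrieved / total_retrieved
= 37 / 89
= 37 / (37 + 52)
= 37/89

37/89


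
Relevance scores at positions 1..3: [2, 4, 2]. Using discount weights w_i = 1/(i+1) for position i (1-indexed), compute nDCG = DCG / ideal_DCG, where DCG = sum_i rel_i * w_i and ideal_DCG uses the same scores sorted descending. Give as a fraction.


Position discount weights w_i = 1/(i+1) for i=1..3:
Weights = [1/2, 1/3, 1/4]
Actual relevance: [2, 4, 2]
DCG = 2/2 + 4/3 + 2/4 = 17/6
Ideal relevance (sorted desc): [4, 2, 2]
Ideal DCG = 4/2 + 2/3 + 2/4 = 19/6
nDCG = DCG / ideal_DCG = 17/6 / 19/6 = 17/19

17/19


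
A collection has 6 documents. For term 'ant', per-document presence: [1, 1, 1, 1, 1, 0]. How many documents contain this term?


Checking each document for 'ant':
Doc 1: present
Doc 2: present
Doc 3: present
Doc 4: present
Doc 5: present
Doc 6: absent
df = sum of presences = 1 + 1 + 1 + 1 + 1 + 0 = 5

5


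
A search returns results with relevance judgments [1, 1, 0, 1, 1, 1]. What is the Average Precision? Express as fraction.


Computing P@k for each relevant position:
Position 1: relevant, P@1 = 1/1 = 1
Position 2: relevant, P@2 = 2/2 = 1
Position 3: not relevant
Position 4: relevant, P@4 = 3/4 = 3/4
Position 5: relevant, P@5 = 4/5 = 4/5
Position 6: relevant, P@6 = 5/6 = 5/6
Sum of P@k = 1 + 1 + 3/4 + 4/5 + 5/6 = 263/60
AP = 263/60 / 5 = 263/300

263/300


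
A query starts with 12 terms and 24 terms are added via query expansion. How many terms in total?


Original terms: 12
Expansion terms: 24
Total = 12 + 24 = 36

36


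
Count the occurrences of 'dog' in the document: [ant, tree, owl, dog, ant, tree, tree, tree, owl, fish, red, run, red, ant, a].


Document has 15 words
Scanning for 'dog':
Found at positions: [3]
Count = 1

1


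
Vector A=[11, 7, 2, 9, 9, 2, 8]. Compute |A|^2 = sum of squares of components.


|A|^2 = sum of squared components
A[0]^2 = 11^2 = 121
A[1]^2 = 7^2 = 49
A[2]^2 = 2^2 = 4
A[3]^2 = 9^2 = 81
A[4]^2 = 9^2 = 81
A[5]^2 = 2^2 = 4
A[6]^2 = 8^2 = 64
Sum = 121 + 49 + 4 + 81 + 81 + 4 + 64 = 404

404


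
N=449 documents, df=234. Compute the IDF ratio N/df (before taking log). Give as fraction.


IDF ratio = N / df
= 449 / 234
= 449/234

449/234


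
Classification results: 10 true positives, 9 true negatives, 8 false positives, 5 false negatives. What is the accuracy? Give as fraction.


Accuracy = (TP + TN) / (TP + TN + FP + FN)
TP + TN = 10 + 9 = 19
Total = 10 + 9 + 8 + 5 = 32
Accuracy = 19 / 32 = 19/32

19/32


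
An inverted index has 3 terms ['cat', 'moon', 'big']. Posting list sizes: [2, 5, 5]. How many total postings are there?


Summing posting list sizes:
'cat': 2 postings
'moon': 5 postings
'big': 5 postings
Total = 2 + 5 + 5 = 12

12


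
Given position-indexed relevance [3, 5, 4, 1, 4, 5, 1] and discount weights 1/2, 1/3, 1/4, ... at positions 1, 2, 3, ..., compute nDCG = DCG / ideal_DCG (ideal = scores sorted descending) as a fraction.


Position discount weights w_i = 1/(i+1) for i=1..7:
Weights = [1/2, 1/3, 1/4, 1/5, 1/6, 1/7, 1/8]
Actual relevance: [3, 5, 4, 1, 4, 5, 1]
DCG = 3/2 + 5/3 + 4/4 + 1/5 + 4/6 + 5/7 + 1/8 = 4933/840
Ideal relevance (sorted desc): [5, 5, 4, 4, 3, 1, 1]
Ideal DCG = 5/2 + 5/3 + 4/4 + 4/5 + 3/6 + 1/7 + 1/8 = 5657/840
nDCG = DCG / ideal_DCG = 4933/840 / 5657/840 = 4933/5657

4933/5657


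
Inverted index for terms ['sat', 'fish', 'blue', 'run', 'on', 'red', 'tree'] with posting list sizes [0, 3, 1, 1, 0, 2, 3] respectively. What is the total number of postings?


Summing posting list sizes:
'sat': 0 postings
'fish': 3 postings
'blue': 1 postings
'run': 1 postings
'on': 0 postings
'red': 2 postings
'tree': 3 postings
Total = 0 + 3 + 1 + 1 + 0 + 2 + 3 = 10

10


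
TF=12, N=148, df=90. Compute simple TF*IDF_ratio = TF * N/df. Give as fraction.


TF * (N/df)
= 12 * (148/90)
= 12 * 74/45
= 296/15

296/15


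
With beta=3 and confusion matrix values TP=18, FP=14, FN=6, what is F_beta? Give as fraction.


P = TP/(TP+FP) = 18/32 = 9/16
R = TP/(TP+FN) = 18/24 = 3/4
beta^2 = 3^2 = 9
(1 + beta^2) = 10
Numerator = (1+beta^2)*P*R = 135/32
Denominator = beta^2*P + R = 81/16 + 3/4 = 93/16
F_beta = 45/62

45/62


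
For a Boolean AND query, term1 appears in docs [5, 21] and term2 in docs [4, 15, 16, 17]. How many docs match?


Boolean AND: find intersection of posting lists
term1 docs: [5, 21]
term2 docs: [4, 15, 16, 17]
Intersection: []
|intersection| = 0

0


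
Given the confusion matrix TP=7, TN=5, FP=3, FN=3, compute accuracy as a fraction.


Accuracy = (TP + TN) / (TP + TN + FP + FN)
TP + TN = 7 + 5 = 12
Total = 7 + 5 + 3 + 3 = 18
Accuracy = 12 / 18 = 2/3

2/3


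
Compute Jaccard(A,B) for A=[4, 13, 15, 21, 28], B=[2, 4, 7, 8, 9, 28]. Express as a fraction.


A intersect B = [4, 28]
|A intersect B| = 2
A union B = [2, 4, 7, 8, 9, 13, 15, 21, 28]
|A union B| = 9
Jaccard = 2/9 = 2/9

2/9


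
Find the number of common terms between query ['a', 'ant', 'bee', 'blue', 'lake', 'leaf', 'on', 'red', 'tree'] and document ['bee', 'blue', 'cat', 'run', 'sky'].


Query terms: ['a', 'ant', 'bee', 'blue', 'lake', 'leaf', 'on', 'red', 'tree']
Document terms: ['bee', 'blue', 'cat', 'run', 'sky']
Common terms: ['bee', 'blue']
Overlap count = 2

2


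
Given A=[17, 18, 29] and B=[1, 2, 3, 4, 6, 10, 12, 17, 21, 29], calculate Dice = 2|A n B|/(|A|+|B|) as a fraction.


A intersect B = [17, 29]
|A intersect B| = 2
|A| = 3, |B| = 10
Dice = 2*2 / (3+10)
= 4 / 13 = 4/13

4/13


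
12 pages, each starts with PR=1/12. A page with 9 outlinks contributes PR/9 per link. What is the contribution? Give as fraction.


Initial PR = 1/12 = 1/12
Outlinks = 9
Contribution per link = PR / outlinks
= 1/12 / 9
= 1/108

1/108


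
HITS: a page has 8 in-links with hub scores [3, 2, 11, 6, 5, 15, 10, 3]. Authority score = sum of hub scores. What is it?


Authority = sum of hub scores of in-linkers
In-link 1: hub score = 3
In-link 2: hub score = 2
In-link 3: hub score = 11
In-link 4: hub score = 6
In-link 5: hub score = 5
In-link 6: hub score = 15
In-link 7: hub score = 10
In-link 8: hub score = 3
Authority = 3 + 2 + 11 + 6 + 5 + 15 + 10 + 3 = 55

55


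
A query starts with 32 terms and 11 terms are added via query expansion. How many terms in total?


Original terms: 32
Expansion terms: 11
Total = 32 + 11 = 43

43


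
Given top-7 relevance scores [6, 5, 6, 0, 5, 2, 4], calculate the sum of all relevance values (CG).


Cumulative Gain = sum of relevance scores
Position 1: rel=6, running sum=6
Position 2: rel=5, running sum=11
Position 3: rel=6, running sum=17
Position 4: rel=0, running sum=17
Position 5: rel=5, running sum=22
Position 6: rel=2, running sum=24
Position 7: rel=4, running sum=28
CG = 28

28


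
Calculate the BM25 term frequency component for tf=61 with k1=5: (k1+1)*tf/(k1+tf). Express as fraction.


BM25 TF component = (k1+1)*tf / (k1+tf)
k1 = 5, tf = 61
Numerator = (5+1)*61 = 366
Denominator = 5 + 61 = 66
= 366/66 = 61/11

61/11


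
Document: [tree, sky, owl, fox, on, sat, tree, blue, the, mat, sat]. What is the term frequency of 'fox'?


Document has 11 words
Scanning for 'fox':
Found at positions: [3]
Count = 1

1


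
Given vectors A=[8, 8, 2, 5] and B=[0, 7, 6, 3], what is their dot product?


Dot product = sum of element-wise products
A[0]*B[0] = 8*0 = 0
A[1]*B[1] = 8*7 = 56
A[2]*B[2] = 2*6 = 12
A[3]*B[3] = 5*3 = 15
Sum = 0 + 56 + 12 + 15 = 83

83


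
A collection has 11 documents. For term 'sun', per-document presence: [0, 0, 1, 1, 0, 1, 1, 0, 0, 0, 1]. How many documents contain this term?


Checking each document for 'sun':
Doc 1: absent
Doc 2: absent
Doc 3: present
Doc 4: present
Doc 5: absent
Doc 6: present
Doc 7: present
Doc 8: absent
Doc 9: absent
Doc 10: absent
Doc 11: present
df = sum of presences = 0 + 0 + 1 + 1 + 0 + 1 + 1 + 0 + 0 + 0 + 1 = 5

5


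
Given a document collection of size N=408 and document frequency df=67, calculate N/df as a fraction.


IDF ratio = N / df
= 408 / 67
= 408/67

408/67


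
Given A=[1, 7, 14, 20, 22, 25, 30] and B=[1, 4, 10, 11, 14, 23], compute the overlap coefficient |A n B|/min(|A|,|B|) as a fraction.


A intersect B = [1, 14]
|A intersect B| = 2
min(|A|, |B|) = min(7, 6) = 6
Overlap = 2 / 6 = 1/3

1/3


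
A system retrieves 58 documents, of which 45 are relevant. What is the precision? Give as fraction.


Precision = relevant_retrieved / total_retrieved
= 45 / 58
= 45 / (45 + 13)
= 45/58

45/58


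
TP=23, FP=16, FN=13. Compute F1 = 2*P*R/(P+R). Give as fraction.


F1 = 2 * P * R / (P + R)
P = TP/(TP+FP) = 23/39 = 23/39
R = TP/(TP+FN) = 23/36 = 23/36
2 * P * R = 2 * 23/39 * 23/36 = 529/702
P + R = 23/39 + 23/36 = 575/468
F1 = 529/702 / 575/468 = 46/75

46/75


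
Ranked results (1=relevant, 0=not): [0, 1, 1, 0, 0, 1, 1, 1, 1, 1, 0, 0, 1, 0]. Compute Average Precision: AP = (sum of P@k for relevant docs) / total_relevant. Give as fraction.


Computing P@k for each relevant position:
Position 1: not relevant
Position 2: relevant, P@2 = 1/2 = 1/2
Position 3: relevant, P@3 = 2/3 = 2/3
Position 4: not relevant
Position 5: not relevant
Position 6: relevant, P@6 = 3/6 = 1/2
Position 7: relevant, P@7 = 4/7 = 4/7
Position 8: relevant, P@8 = 5/8 = 5/8
Position 9: relevant, P@9 = 6/9 = 2/3
Position 10: relevant, P@10 = 7/10 = 7/10
Position 11: not relevant
Position 12: not relevant
Position 13: relevant, P@13 = 8/13 = 8/13
Position 14: not relevant
Sum of P@k = 1/2 + 2/3 + 1/2 + 4/7 + 5/8 + 2/3 + 7/10 + 8/13 = 52909/10920
AP = 52909/10920 / 8 = 52909/87360

52909/87360


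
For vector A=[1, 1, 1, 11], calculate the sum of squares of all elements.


|A|^2 = sum of squared components
A[0]^2 = 1^2 = 1
A[1]^2 = 1^2 = 1
A[2]^2 = 1^2 = 1
A[3]^2 = 11^2 = 121
Sum = 1 + 1 + 1 + 121 = 124

124


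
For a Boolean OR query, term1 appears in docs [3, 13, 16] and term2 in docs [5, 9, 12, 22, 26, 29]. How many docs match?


Boolean OR: find union of posting lists
term1 docs: [3, 13, 16]
term2 docs: [5, 9, 12, 22, 26, 29]
Union: [3, 5, 9, 12, 13, 16, 22, 26, 29]
|union| = 9

9


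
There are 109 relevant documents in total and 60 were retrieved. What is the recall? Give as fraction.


Recall = retrieved_relevant / total_relevant
= 60 / 109
= 60 / (60 + 49)
= 60/109

60/109


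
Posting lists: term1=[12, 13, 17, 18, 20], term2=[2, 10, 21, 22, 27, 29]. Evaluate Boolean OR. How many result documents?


Boolean OR: find union of posting lists
term1 docs: [12, 13, 17, 18, 20]
term2 docs: [2, 10, 21, 22, 27, 29]
Union: [2, 10, 12, 13, 17, 18, 20, 21, 22, 27, 29]
|union| = 11

11


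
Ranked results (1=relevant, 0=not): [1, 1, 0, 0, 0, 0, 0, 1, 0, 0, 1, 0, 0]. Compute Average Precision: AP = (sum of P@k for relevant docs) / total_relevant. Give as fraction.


Computing P@k for each relevant position:
Position 1: relevant, P@1 = 1/1 = 1
Position 2: relevant, P@2 = 2/2 = 1
Position 3: not relevant
Position 4: not relevant
Position 5: not relevant
Position 6: not relevant
Position 7: not relevant
Position 8: relevant, P@8 = 3/8 = 3/8
Position 9: not relevant
Position 10: not relevant
Position 11: relevant, P@11 = 4/11 = 4/11
Position 12: not relevant
Position 13: not relevant
Sum of P@k = 1 + 1 + 3/8 + 4/11 = 241/88
AP = 241/88 / 4 = 241/352

241/352


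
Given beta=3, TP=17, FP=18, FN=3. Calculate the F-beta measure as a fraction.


P = TP/(TP+FP) = 17/35 = 17/35
R = TP/(TP+FN) = 17/20 = 17/20
beta^2 = 3^2 = 9
(1 + beta^2) = 10
Numerator = (1+beta^2)*P*R = 289/70
Denominator = beta^2*P + R = 153/35 + 17/20 = 731/140
F_beta = 34/43

34/43


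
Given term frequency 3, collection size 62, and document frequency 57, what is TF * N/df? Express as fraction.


TF * (N/df)
= 3 * (62/57)
= 3 * 62/57
= 62/19

62/19


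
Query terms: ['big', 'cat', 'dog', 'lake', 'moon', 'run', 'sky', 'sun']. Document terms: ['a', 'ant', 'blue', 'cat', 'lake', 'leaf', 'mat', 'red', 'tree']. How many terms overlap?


Query terms: ['big', 'cat', 'dog', 'lake', 'moon', 'run', 'sky', 'sun']
Document terms: ['a', 'ant', 'blue', 'cat', 'lake', 'leaf', 'mat', 'red', 'tree']
Common terms: ['cat', 'lake']
Overlap count = 2

2


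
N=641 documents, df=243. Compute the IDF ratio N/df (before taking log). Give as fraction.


IDF ratio = N / df
= 641 / 243
= 641/243

641/243


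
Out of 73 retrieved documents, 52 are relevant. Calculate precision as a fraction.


Precision = relevant_retrieved / total_retrieved
= 52 / 73
= 52 / (52 + 21)
= 52/73

52/73


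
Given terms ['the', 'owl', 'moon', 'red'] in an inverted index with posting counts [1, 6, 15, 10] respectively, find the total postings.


Summing posting list sizes:
'the': 1 postings
'owl': 6 postings
'moon': 15 postings
'red': 10 postings
Total = 1 + 6 + 15 + 10 = 32

32


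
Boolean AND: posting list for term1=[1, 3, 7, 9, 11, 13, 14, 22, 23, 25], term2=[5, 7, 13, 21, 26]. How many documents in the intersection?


Boolean AND: find intersection of posting lists
term1 docs: [1, 3, 7, 9, 11, 13, 14, 22, 23, 25]
term2 docs: [5, 7, 13, 21, 26]
Intersection: [7, 13]
|intersection| = 2

2


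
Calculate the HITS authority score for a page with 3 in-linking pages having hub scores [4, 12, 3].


Authority = sum of hub scores of in-linkers
In-link 1: hub score = 4
In-link 2: hub score = 12
In-link 3: hub score = 3
Authority = 4 + 12 + 3 = 19

19


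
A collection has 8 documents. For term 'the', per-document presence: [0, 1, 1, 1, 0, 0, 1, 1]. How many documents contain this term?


Checking each document for 'the':
Doc 1: absent
Doc 2: present
Doc 3: present
Doc 4: present
Doc 5: absent
Doc 6: absent
Doc 7: present
Doc 8: present
df = sum of presences = 0 + 1 + 1 + 1 + 0 + 0 + 1 + 1 = 5

5


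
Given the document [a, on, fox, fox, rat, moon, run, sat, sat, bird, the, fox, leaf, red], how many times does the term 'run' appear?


Document has 14 words
Scanning for 'run':
Found at positions: [6]
Count = 1

1


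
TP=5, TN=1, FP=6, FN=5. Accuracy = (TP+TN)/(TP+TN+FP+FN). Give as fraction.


Accuracy = (TP + TN) / (TP + TN + FP + FN)
TP + TN = 5 + 1 = 6
Total = 5 + 1 + 6 + 5 = 17
Accuracy = 6 / 17 = 6/17

6/17


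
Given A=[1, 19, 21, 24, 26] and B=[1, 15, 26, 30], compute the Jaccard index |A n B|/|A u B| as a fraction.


A intersect B = [1, 26]
|A intersect B| = 2
A union B = [1, 15, 19, 21, 24, 26, 30]
|A union B| = 7
Jaccard = 2/7 = 2/7

2/7


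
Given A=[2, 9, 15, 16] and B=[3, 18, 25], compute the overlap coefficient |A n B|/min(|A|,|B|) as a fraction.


A intersect B = []
|A intersect B| = 0
min(|A|, |B|) = min(4, 3) = 3
Overlap = 0 / 3 = 0

0


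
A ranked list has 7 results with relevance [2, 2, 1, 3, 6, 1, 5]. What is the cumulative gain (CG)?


Cumulative Gain = sum of relevance scores
Position 1: rel=2, running sum=2
Position 2: rel=2, running sum=4
Position 3: rel=1, running sum=5
Position 4: rel=3, running sum=8
Position 5: rel=6, running sum=14
Position 6: rel=1, running sum=15
Position 7: rel=5, running sum=20
CG = 20

20


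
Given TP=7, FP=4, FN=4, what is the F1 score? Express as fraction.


F1 = 2 * P * R / (P + R)
P = TP/(TP+FP) = 7/11 = 7/11
R = TP/(TP+FN) = 7/11 = 7/11
2 * P * R = 2 * 7/11 * 7/11 = 98/121
P + R = 7/11 + 7/11 = 14/11
F1 = 98/121 / 14/11 = 7/11

7/11


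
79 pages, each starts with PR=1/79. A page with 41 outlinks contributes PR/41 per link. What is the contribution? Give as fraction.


Initial PR = 1/79 = 1/79
Outlinks = 41
Contribution per link = PR / outlinks
= 1/79 / 41
= 1/3239

1/3239


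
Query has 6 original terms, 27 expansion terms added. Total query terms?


Original terms: 6
Expansion terms: 27
Total = 6 + 27 = 33

33


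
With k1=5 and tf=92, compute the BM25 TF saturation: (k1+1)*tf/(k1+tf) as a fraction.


BM25 TF component = (k1+1)*tf / (k1+tf)
k1 = 5, tf = 92
Numerator = (5+1)*92 = 552
Denominator = 5 + 92 = 97
= 552/97 = 552/97

552/97


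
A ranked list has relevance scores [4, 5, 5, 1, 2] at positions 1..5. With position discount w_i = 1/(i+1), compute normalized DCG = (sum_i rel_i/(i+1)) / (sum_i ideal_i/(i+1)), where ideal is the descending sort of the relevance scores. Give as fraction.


Position discount weights w_i = 1/(i+1) for i=1..5:
Weights = [1/2, 1/3, 1/4, 1/5, 1/6]
Actual relevance: [4, 5, 5, 1, 2]
DCG = 4/2 + 5/3 + 5/4 + 1/5 + 2/6 = 109/20
Ideal relevance (sorted desc): [5, 5, 4, 2, 1]
Ideal DCG = 5/2 + 5/3 + 4/4 + 2/5 + 1/6 = 86/15
nDCG = DCG / ideal_DCG = 109/20 / 86/15 = 327/344

327/344


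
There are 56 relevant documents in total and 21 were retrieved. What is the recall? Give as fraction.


Recall = retrieved_relevant / total_relevant
= 21 / 56
= 21 / (21 + 35)
= 3/8

3/8


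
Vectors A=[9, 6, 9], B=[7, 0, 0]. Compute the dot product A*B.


Dot product = sum of element-wise products
A[0]*B[0] = 9*7 = 63
A[1]*B[1] = 6*0 = 0
A[2]*B[2] = 9*0 = 0
Sum = 63 + 0 + 0 = 63

63


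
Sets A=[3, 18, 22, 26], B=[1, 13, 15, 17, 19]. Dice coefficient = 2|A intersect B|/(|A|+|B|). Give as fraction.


A intersect B = []
|A intersect B| = 0
|A| = 4, |B| = 5
Dice = 2*0 / (4+5)
= 0 / 9 = 0

0


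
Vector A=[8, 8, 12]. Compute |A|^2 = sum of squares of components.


|A|^2 = sum of squared components
A[0]^2 = 8^2 = 64
A[1]^2 = 8^2 = 64
A[2]^2 = 12^2 = 144
Sum = 64 + 64 + 144 = 272

272


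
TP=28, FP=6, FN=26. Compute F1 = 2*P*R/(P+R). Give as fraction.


F1 = 2 * P * R / (P + R)
P = TP/(TP+FP) = 28/34 = 14/17
R = TP/(TP+FN) = 28/54 = 14/27
2 * P * R = 2 * 14/17 * 14/27 = 392/459
P + R = 14/17 + 14/27 = 616/459
F1 = 392/459 / 616/459 = 7/11

7/11


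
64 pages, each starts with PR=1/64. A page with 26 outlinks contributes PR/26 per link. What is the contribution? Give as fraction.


Initial PR = 1/64 = 1/64
Outlinks = 26
Contribution per link = PR / outlinks
= 1/64 / 26
= 1/1664

1/1664


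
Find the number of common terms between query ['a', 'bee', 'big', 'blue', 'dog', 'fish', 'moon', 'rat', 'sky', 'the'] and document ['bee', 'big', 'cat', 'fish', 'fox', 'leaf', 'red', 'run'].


Query terms: ['a', 'bee', 'big', 'blue', 'dog', 'fish', 'moon', 'rat', 'sky', 'the']
Document terms: ['bee', 'big', 'cat', 'fish', 'fox', 'leaf', 'red', 'run']
Common terms: ['bee', 'big', 'fish']
Overlap count = 3

3


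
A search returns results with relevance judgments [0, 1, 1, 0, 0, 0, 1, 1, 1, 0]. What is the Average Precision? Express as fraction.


Computing P@k for each relevant position:
Position 1: not relevant
Position 2: relevant, P@2 = 1/2 = 1/2
Position 3: relevant, P@3 = 2/3 = 2/3
Position 4: not relevant
Position 5: not relevant
Position 6: not relevant
Position 7: relevant, P@7 = 3/7 = 3/7
Position 8: relevant, P@8 = 4/8 = 1/2
Position 9: relevant, P@9 = 5/9 = 5/9
Position 10: not relevant
Sum of P@k = 1/2 + 2/3 + 3/7 + 1/2 + 5/9 = 167/63
AP = 167/63 / 5 = 167/315

167/315


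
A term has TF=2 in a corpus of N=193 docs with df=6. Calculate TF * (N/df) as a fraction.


TF * (N/df)
= 2 * (193/6)
= 2 * 193/6
= 193/3

193/3


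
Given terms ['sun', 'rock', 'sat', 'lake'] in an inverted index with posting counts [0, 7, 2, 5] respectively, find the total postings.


Summing posting list sizes:
'sun': 0 postings
'rock': 7 postings
'sat': 2 postings
'lake': 5 postings
Total = 0 + 7 + 2 + 5 = 14

14


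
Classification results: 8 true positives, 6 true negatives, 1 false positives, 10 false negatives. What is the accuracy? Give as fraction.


Accuracy = (TP + TN) / (TP + TN + FP + FN)
TP + TN = 8 + 6 = 14
Total = 8 + 6 + 1 + 10 = 25
Accuracy = 14 / 25 = 14/25

14/25


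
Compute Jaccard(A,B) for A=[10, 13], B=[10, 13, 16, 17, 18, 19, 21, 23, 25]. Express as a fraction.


A intersect B = [10, 13]
|A intersect B| = 2
A union B = [10, 13, 16, 17, 18, 19, 21, 23, 25]
|A union B| = 9
Jaccard = 2/9 = 2/9

2/9


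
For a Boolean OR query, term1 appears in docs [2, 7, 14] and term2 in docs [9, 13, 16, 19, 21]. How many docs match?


Boolean OR: find union of posting lists
term1 docs: [2, 7, 14]
term2 docs: [9, 13, 16, 19, 21]
Union: [2, 7, 9, 13, 14, 16, 19, 21]
|union| = 8

8


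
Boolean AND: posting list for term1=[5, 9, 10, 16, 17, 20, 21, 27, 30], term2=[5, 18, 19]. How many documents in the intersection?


Boolean AND: find intersection of posting lists
term1 docs: [5, 9, 10, 16, 17, 20, 21, 27, 30]
term2 docs: [5, 18, 19]
Intersection: [5]
|intersection| = 1

1


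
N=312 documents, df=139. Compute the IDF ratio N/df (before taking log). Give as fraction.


IDF ratio = N / df
= 312 / 139
= 312/139

312/139


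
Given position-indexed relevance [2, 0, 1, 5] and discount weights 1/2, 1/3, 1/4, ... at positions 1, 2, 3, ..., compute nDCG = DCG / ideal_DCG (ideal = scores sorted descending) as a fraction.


Position discount weights w_i = 1/(i+1) for i=1..4:
Weights = [1/2, 1/3, 1/4, 1/5]
Actual relevance: [2, 0, 1, 5]
DCG = 2/2 + 0/3 + 1/4 + 5/5 = 9/4
Ideal relevance (sorted desc): [5, 2, 1, 0]
Ideal DCG = 5/2 + 2/3 + 1/4 + 0/5 = 41/12
nDCG = DCG / ideal_DCG = 9/4 / 41/12 = 27/41

27/41


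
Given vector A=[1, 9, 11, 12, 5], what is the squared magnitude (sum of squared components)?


|A|^2 = sum of squared components
A[0]^2 = 1^2 = 1
A[1]^2 = 9^2 = 81
A[2]^2 = 11^2 = 121
A[3]^2 = 12^2 = 144
A[4]^2 = 5^2 = 25
Sum = 1 + 81 + 121 + 144 + 25 = 372

372


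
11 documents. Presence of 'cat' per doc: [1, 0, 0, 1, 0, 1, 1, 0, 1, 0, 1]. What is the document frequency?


Checking each document for 'cat':
Doc 1: present
Doc 2: absent
Doc 3: absent
Doc 4: present
Doc 5: absent
Doc 6: present
Doc 7: present
Doc 8: absent
Doc 9: present
Doc 10: absent
Doc 11: present
df = sum of presences = 1 + 0 + 0 + 1 + 0 + 1 + 1 + 0 + 1 + 0 + 1 = 6

6


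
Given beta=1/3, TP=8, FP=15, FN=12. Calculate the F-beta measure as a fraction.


P = TP/(TP+FP) = 8/23 = 8/23
R = TP/(TP+FN) = 8/20 = 2/5
beta^2 = 1/3^2 = 1/9
(1 + beta^2) = 10/9
Numerator = (1+beta^2)*P*R = 32/207
Denominator = beta^2*P + R = 8/207 + 2/5 = 454/1035
F_beta = 80/227

80/227


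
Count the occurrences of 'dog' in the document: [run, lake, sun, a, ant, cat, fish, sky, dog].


Document has 9 words
Scanning for 'dog':
Found at positions: [8]
Count = 1

1


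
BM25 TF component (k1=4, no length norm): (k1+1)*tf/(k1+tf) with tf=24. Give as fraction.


BM25 TF component = (k1+1)*tf / (k1+tf)
k1 = 4, tf = 24
Numerator = (4+1)*24 = 120
Denominator = 4 + 24 = 28
= 120/28 = 30/7

30/7


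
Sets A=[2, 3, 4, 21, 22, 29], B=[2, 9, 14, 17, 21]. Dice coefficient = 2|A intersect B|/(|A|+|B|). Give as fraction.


A intersect B = [2, 21]
|A intersect B| = 2
|A| = 6, |B| = 5
Dice = 2*2 / (6+5)
= 4 / 11 = 4/11

4/11


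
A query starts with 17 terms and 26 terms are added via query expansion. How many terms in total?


Original terms: 17
Expansion terms: 26
Total = 17 + 26 = 43

43


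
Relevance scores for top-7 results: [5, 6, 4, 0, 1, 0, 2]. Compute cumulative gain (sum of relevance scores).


Cumulative Gain = sum of relevance scores
Position 1: rel=5, running sum=5
Position 2: rel=6, running sum=11
Position 3: rel=4, running sum=15
Position 4: rel=0, running sum=15
Position 5: rel=1, running sum=16
Position 6: rel=0, running sum=16
Position 7: rel=2, running sum=18
CG = 18

18


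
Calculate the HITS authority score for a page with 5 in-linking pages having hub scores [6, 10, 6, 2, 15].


Authority = sum of hub scores of in-linkers
In-link 1: hub score = 6
In-link 2: hub score = 10
In-link 3: hub score = 6
In-link 4: hub score = 2
In-link 5: hub score = 15
Authority = 6 + 10 + 6 + 2 + 15 = 39

39


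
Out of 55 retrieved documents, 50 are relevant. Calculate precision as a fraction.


Precision = relevant_retrieved / total_retrieved
= 50 / 55
= 50 / (50 + 5)
= 10/11

10/11


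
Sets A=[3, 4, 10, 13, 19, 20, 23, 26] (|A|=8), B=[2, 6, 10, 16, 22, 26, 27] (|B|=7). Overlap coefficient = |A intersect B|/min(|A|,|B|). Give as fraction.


A intersect B = [10, 26]
|A intersect B| = 2
min(|A|, |B|) = min(8, 7) = 7
Overlap = 2 / 7 = 2/7

2/7


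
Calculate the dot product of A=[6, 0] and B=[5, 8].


Dot product = sum of element-wise products
A[0]*B[0] = 6*5 = 30
A[1]*B[1] = 0*8 = 0
Sum = 30 + 0 = 30

30


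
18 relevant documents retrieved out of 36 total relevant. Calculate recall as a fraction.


Recall = retrieved_relevant / total_relevant
= 18 / 36
= 18 / (18 + 18)
= 1/2

1/2


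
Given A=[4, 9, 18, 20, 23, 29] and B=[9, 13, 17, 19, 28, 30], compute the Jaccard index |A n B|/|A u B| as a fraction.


A intersect B = [9]
|A intersect B| = 1
A union B = [4, 9, 13, 17, 18, 19, 20, 23, 28, 29, 30]
|A union B| = 11
Jaccard = 1/11 = 1/11

1/11


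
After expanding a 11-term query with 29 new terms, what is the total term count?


Original terms: 11
Expansion terms: 29
Total = 11 + 29 = 40

40


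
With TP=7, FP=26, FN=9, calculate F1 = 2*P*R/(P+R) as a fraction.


F1 = 2 * P * R / (P + R)
P = TP/(TP+FP) = 7/33 = 7/33
R = TP/(TP+FN) = 7/16 = 7/16
2 * P * R = 2 * 7/33 * 7/16 = 49/264
P + R = 7/33 + 7/16 = 343/528
F1 = 49/264 / 343/528 = 2/7

2/7


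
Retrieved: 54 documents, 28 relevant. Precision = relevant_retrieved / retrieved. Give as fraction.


Precision = relevant_retrieved / total_retrieved
= 28 / 54
= 28 / (28 + 26)
= 14/27

14/27


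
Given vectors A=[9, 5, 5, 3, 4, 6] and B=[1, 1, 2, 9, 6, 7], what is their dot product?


Dot product = sum of element-wise products
A[0]*B[0] = 9*1 = 9
A[1]*B[1] = 5*1 = 5
A[2]*B[2] = 5*2 = 10
A[3]*B[3] = 3*9 = 27
A[4]*B[4] = 4*6 = 24
A[5]*B[5] = 6*7 = 42
Sum = 9 + 5 + 10 + 27 + 24 + 42 = 117

117


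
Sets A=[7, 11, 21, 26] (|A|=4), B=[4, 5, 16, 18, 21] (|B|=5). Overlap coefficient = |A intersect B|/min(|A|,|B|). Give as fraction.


A intersect B = [21]
|A intersect B| = 1
min(|A|, |B|) = min(4, 5) = 4
Overlap = 1 / 4 = 1/4

1/4


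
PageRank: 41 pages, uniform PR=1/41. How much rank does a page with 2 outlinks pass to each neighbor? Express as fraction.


Initial PR = 1/41 = 1/41
Outlinks = 2
Contribution per link = PR / outlinks
= 1/41 / 2
= 1/82

1/82


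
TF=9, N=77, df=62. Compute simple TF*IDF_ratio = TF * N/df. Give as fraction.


TF * (N/df)
= 9 * (77/62)
= 9 * 77/62
= 693/62

693/62


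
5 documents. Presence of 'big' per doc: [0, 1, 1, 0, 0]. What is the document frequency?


Checking each document for 'big':
Doc 1: absent
Doc 2: present
Doc 3: present
Doc 4: absent
Doc 5: absent
df = sum of presences = 0 + 1 + 1 + 0 + 0 = 2

2


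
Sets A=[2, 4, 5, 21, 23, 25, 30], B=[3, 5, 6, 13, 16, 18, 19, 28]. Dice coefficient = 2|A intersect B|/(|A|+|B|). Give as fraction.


A intersect B = [5]
|A intersect B| = 1
|A| = 7, |B| = 8
Dice = 2*1 / (7+8)
= 2 / 15 = 2/15

2/15


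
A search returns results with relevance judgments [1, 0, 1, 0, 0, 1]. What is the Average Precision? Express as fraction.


Computing P@k for each relevant position:
Position 1: relevant, P@1 = 1/1 = 1
Position 2: not relevant
Position 3: relevant, P@3 = 2/3 = 2/3
Position 4: not relevant
Position 5: not relevant
Position 6: relevant, P@6 = 3/6 = 1/2
Sum of P@k = 1 + 2/3 + 1/2 = 13/6
AP = 13/6 / 3 = 13/18

13/18


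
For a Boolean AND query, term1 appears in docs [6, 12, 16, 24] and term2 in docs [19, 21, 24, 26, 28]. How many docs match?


Boolean AND: find intersection of posting lists
term1 docs: [6, 12, 16, 24]
term2 docs: [19, 21, 24, 26, 28]
Intersection: [24]
|intersection| = 1

1


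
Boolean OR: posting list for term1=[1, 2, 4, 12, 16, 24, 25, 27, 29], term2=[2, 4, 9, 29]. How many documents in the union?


Boolean OR: find union of posting lists
term1 docs: [1, 2, 4, 12, 16, 24, 25, 27, 29]
term2 docs: [2, 4, 9, 29]
Union: [1, 2, 4, 9, 12, 16, 24, 25, 27, 29]
|union| = 10

10


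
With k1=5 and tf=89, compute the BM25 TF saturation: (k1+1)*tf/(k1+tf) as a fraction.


BM25 TF component = (k1+1)*tf / (k1+tf)
k1 = 5, tf = 89
Numerator = (5+1)*89 = 534
Denominator = 5 + 89 = 94
= 534/94 = 267/47

267/47


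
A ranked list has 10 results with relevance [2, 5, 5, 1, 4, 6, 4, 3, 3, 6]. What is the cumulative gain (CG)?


Cumulative Gain = sum of relevance scores
Position 1: rel=2, running sum=2
Position 2: rel=5, running sum=7
Position 3: rel=5, running sum=12
Position 4: rel=1, running sum=13
Position 5: rel=4, running sum=17
Position 6: rel=6, running sum=23
Position 7: rel=4, running sum=27
Position 8: rel=3, running sum=30
Position 9: rel=3, running sum=33
Position 10: rel=6, running sum=39
CG = 39

39


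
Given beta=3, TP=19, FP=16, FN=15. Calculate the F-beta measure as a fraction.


P = TP/(TP+FP) = 19/35 = 19/35
R = TP/(TP+FN) = 19/34 = 19/34
beta^2 = 3^2 = 9
(1 + beta^2) = 10
Numerator = (1+beta^2)*P*R = 361/119
Denominator = beta^2*P + R = 171/35 + 19/34 = 6479/1190
F_beta = 190/341

190/341


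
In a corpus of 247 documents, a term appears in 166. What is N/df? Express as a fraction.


IDF ratio = N / df
= 247 / 166
= 247/166

247/166


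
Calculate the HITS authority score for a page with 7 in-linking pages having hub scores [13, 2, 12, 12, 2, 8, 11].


Authority = sum of hub scores of in-linkers
In-link 1: hub score = 13
In-link 2: hub score = 2
In-link 3: hub score = 12
In-link 4: hub score = 12
In-link 5: hub score = 2
In-link 6: hub score = 8
In-link 7: hub score = 11
Authority = 13 + 2 + 12 + 12 + 2 + 8 + 11 = 60

60


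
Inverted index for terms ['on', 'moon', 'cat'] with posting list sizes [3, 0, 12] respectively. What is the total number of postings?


Summing posting list sizes:
'on': 3 postings
'moon': 0 postings
'cat': 12 postings
Total = 3 + 0 + 12 = 15

15


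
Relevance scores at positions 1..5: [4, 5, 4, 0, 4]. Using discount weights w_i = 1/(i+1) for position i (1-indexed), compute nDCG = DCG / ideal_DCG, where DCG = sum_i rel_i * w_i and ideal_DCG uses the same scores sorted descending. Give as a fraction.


Position discount weights w_i = 1/(i+1) for i=1..5:
Weights = [1/2, 1/3, 1/4, 1/5, 1/6]
Actual relevance: [4, 5, 4, 0, 4]
DCG = 4/2 + 5/3 + 4/4 + 0/5 + 4/6 = 16/3
Ideal relevance (sorted desc): [5, 4, 4, 4, 0]
Ideal DCG = 5/2 + 4/3 + 4/4 + 4/5 + 0/6 = 169/30
nDCG = DCG / ideal_DCG = 16/3 / 169/30 = 160/169

160/169


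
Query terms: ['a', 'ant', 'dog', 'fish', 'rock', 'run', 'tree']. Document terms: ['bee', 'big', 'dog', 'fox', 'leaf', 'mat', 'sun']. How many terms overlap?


Query terms: ['a', 'ant', 'dog', 'fish', 'rock', 'run', 'tree']
Document terms: ['bee', 'big', 'dog', 'fox', 'leaf', 'mat', 'sun']
Common terms: ['dog']
Overlap count = 1

1


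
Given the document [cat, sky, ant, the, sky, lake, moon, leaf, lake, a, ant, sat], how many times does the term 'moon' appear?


Document has 12 words
Scanning for 'moon':
Found at positions: [6]
Count = 1

1


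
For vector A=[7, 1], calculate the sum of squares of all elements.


|A|^2 = sum of squared components
A[0]^2 = 7^2 = 49
A[1]^2 = 1^2 = 1
Sum = 49 + 1 = 50

50


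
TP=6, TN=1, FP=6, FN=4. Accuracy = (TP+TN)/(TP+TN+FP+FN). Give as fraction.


Accuracy = (TP + TN) / (TP + TN + FP + FN)
TP + TN = 6 + 1 = 7
Total = 6 + 1 + 6 + 4 = 17
Accuracy = 7 / 17 = 7/17

7/17


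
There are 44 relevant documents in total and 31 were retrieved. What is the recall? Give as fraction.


Recall = retrieved_relevant / total_relevant
= 31 / 44
= 31 / (31 + 13)
= 31/44

31/44


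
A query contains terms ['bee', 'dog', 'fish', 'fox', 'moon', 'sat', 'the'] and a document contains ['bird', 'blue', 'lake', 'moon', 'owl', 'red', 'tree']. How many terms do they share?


Query terms: ['bee', 'dog', 'fish', 'fox', 'moon', 'sat', 'the']
Document terms: ['bird', 'blue', 'lake', 'moon', 'owl', 'red', 'tree']
Common terms: ['moon']
Overlap count = 1

1


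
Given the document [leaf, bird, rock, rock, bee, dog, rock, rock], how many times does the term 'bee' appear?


Document has 8 words
Scanning for 'bee':
Found at positions: [4]
Count = 1

1
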